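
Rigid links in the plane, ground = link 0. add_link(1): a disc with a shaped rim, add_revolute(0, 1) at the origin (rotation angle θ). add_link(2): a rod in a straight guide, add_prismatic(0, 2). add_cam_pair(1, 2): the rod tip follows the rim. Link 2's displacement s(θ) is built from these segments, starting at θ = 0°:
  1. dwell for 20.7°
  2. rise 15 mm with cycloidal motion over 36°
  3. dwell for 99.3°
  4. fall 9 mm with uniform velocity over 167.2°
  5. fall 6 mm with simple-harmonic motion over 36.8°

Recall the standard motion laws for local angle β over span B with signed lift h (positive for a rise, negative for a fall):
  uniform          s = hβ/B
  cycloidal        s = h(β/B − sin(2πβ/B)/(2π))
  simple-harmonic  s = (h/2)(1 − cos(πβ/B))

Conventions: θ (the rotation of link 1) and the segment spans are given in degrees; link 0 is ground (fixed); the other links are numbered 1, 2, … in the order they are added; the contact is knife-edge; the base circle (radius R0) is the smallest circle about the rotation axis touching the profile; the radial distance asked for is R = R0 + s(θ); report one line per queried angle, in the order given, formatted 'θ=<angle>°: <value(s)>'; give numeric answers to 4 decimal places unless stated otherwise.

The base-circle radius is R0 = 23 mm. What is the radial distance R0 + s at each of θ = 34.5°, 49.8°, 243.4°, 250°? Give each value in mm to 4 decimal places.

segment 1 (0° to 20.7°, dwell): s unchanged at 0.0000
θ = 34.5° falls in segment 2 (20.7° to 56.7°, cycloidal, h = 15): β = 34.5 − 20.7 = 13.8°, B = 36°; Δs = 15·(0.3833 − sin(2π·0.3833)/(2π)) = 4.1526; s = 0.0000 + 4.1526 = 4.1526
θ = 49.8° falls in segment 2 (20.7° to 56.7°, cycloidal, h = 15): β = 49.8 − 20.7 = 29.1°, B = 36°; Δs = 15·(0.8083 − sin(2π·0.8083)/(2π)) = 14.3538; s = 0.0000 + 14.3538 = 14.3538
segment 2 (20.7° to 56.7°, cycloidal, h = 15) is passed completely: s = 0.0000 + (15) = 15.0000
segment 3 (56.7° to 156°, dwell): s unchanged at 15.0000
θ = 243.4° falls in segment 4 (156° to 323.2°, uniform, h = -9): β = 243.4 − 156 = 87.4°, B = 167.2°; Δs = -9·87.4/167.2 = -4.7045; s = 15.0000 − 4.7045 = 10.2955
θ = 250° falls in segment 4 (156° to 323.2°, uniform, h = -9): β = 250 − 156 = 94°, B = 167.2°; Δs = -9·94/167.2 = -5.0598; s = 15.0000 − 5.0598 = 9.9402
θ=34.5°: R = R0 + s = 23 + 4.1526 = 27.1526
θ=49.8°: R = R0 + s = 23 + 14.3538 = 37.3538
θ=243.4°: R = R0 + s = 23 + 10.2955 = 33.2955
θ=250°: R = R0 + s = 23 + 9.9402 = 32.9402

θ=34.5°: 27.1526
θ=49.8°: 37.3538
θ=243.4°: 33.2955
θ=250°: 32.9402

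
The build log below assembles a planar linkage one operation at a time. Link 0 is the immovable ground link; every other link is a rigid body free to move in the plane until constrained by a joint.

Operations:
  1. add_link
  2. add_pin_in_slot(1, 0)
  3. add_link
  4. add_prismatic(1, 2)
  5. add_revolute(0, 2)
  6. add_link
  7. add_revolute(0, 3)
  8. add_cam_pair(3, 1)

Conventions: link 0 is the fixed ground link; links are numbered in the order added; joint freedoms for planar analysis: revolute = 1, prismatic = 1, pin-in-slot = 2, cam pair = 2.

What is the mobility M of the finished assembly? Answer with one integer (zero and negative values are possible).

link 0 = ground. State L|J1|J2 = 1|0|0
+link1  2|0|0
PS(1,0) f=2→J2  2|0|1
+link2  3|0|1
P(1,2) f=1→J1  3|1|1
R(0,2) f=1→J1  3|2|1
+link3  4|2|1
R(0,3) f=1→J1  4|3|1
C(3,1) f=2→J2  4|3|2
M = 3(4−1)−2·3−2 = 9−6−2 = 1

M = 1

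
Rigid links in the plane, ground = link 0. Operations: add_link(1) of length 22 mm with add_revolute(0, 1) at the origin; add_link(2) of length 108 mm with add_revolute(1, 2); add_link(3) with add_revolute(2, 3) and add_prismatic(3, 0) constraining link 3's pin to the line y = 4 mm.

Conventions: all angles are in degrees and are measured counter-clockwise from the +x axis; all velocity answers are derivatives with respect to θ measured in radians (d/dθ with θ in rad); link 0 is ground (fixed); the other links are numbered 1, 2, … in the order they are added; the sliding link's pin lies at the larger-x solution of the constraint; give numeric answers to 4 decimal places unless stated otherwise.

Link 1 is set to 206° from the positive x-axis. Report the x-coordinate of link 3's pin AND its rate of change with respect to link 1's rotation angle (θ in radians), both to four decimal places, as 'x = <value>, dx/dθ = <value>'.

geometry: r = 22 mm, L = 108 mm, e = 4 mm
crank pin P = (r cos θ, r sin θ) = (-19.773469, -9.644165)
h = r sin θ − e = -9.644165 − 4 = -13.644165
x = r cos θ + √(L² − h²) = -19.773469 + 107.134666 = 87.361197
dx/dθ = −r sin θ − h·r cos θ/√(L² − h²) (θ in radians; h = -13.644165) = 7.125910

x = 87.3612, dx/dθ = 7.1259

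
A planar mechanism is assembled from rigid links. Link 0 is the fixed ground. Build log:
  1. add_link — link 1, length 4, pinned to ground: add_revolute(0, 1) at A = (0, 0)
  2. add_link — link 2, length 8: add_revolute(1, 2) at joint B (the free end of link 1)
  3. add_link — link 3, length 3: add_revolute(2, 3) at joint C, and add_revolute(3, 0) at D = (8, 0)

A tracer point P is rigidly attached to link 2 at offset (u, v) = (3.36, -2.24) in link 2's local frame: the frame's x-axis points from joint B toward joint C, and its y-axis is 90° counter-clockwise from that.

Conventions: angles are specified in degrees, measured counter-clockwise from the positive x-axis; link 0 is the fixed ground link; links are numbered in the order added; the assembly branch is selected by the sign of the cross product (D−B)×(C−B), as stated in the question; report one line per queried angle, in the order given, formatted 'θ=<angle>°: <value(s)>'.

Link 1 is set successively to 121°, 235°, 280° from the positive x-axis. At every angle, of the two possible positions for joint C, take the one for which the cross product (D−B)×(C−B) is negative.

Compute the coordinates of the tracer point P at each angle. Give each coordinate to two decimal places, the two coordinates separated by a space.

A=(0,0), D=(8.00,0)
θ=121°: B = A + 4.00·(cos121°, sin121°) = (-2.0602, 3.4287)
θ=121°: |BD| = 10.6284
θ=121°: circle(B,8.00) ∩ circle(D,3.00): a=7.9016, h=1.2509
θ=121°:   candidates: C₊=(5.8225,2.0636) cross=13.295; C₋=(5.0155,-0.3044) cross=-13.295
θ=121°:   branch - wants cross < 0 → take C=(5.0155,-0.3044) (cross=-13.295)
θ=121°: ex = (C−B)/|BC| = (0.8845,-0.4666); ey = (0.4666,0.8845)
θ=121°: P = B + 3.36·ex + -2.24·ey = (-0.1336,-0.1204)
θ=235°: B = A + 4.00·(cos235°, sin235°) = (-2.2943, -3.2766)
θ=235°: |BD| = 10.8032
θ=235°: circle(B,8.00) ∩ circle(D,3.00): a=7.9471, h=0.9181
θ=235°:   candidates: C₊=(5.0000,0.0087) cross=9.919; C₋=(5.5570,-1.7411) cross=-9.919
θ=235°:   branch - wants cross < 0 → take C=(5.5570,-1.7411) (cross=-9.919)
θ=235°: ex = (C−B)/|BC| = (0.9814,0.1919); ey = (-0.1919,0.9814)
θ=235°: P = B + 3.36·ex + -2.24·ey = (1.4332,-4.8301)
θ=280°: B = A + 4.00·(cos280°, sin280°) = (0.6946, -3.9392)
θ=280°: |BD| = 8.2998
θ=280°: circle(B,8.00) ∩ circle(D,3.00): a=7.4632, h=2.8810
θ=280°:   candidates: C₊=(5.8963,2.1388) cross=23.912; C₋=(8.6310,-2.9329) cross=-23.912
θ=280°:   branch - wants cross < 0 → take C=(8.6310,-2.9329) (cross=-23.912)
θ=280°: ex = (C−B)/|BC| = (0.9921,0.1258); ey = (-0.1258,0.9921)
θ=280°: P = B + 3.36·ex + -2.24·ey = (4.3097,-5.7388)

θ=121°: -0.13 -0.12
θ=235°: 1.43 -4.83
θ=280°: 4.31 -5.74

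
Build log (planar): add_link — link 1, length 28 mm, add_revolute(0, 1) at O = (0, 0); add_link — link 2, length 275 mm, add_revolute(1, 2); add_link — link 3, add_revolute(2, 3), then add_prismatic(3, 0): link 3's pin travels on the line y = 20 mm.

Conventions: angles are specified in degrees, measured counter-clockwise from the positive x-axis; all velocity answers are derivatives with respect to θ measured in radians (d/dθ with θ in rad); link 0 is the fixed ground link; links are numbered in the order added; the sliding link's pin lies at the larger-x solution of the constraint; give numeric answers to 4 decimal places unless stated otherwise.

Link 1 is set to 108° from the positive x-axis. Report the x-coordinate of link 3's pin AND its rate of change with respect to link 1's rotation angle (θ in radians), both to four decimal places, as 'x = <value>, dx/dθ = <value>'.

geometry: r = 28 mm, L = 275 mm, e = 20 mm
crank pin P = (r cos θ, r sin θ) = (-8.652476, 26.629582)
h = r sin θ − e = 26.629582 − 20 = 6.629582
x = r cos θ + √(L² − h²) = -8.652476 + 274.920077 = 266.267601
dx/dθ = −r sin θ − h·r cos θ/√(L² − h²) (θ in radians; h = 6.629582) = -26.420932

x = 266.2676, dx/dθ = -26.4209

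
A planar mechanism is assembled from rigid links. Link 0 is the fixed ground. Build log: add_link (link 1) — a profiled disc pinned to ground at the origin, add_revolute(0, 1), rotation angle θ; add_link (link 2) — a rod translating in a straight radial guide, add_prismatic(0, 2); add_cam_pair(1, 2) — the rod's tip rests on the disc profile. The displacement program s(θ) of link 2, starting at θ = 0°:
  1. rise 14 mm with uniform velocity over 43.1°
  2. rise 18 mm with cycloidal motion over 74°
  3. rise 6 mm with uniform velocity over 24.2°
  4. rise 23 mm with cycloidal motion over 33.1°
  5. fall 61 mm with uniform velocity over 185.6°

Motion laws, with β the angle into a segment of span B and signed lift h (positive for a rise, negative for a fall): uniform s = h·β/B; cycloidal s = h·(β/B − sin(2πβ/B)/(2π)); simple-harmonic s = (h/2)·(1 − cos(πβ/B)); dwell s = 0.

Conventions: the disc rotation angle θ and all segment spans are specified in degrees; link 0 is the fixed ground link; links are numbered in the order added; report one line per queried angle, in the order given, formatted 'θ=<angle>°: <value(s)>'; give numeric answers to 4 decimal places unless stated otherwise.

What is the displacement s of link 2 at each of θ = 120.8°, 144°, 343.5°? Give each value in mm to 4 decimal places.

seg 1 [0°–43.1°] uniform, h=14: full span → s += 14 → s = 14.0000
seg 2 [43.1°–117.1°] cycloidal, h=18: full span → s += 18 → s = 32.0000
seg 3 [117.1°–141.3°] uniform, h=6: θ=120.8° here. β=3.7, B=24.2. 6·3.7/24.2 = 0.9174 → s = 32.9174
seg 3 [117.1°–141.3°] uniform, h=6: full span → s += 6 → s = 38.0000
seg 4 [141.3°–174.4°] cycloidal, h=23: θ=144° here. β=2.7, B=33.1. 23·(0.0816 − sin(2π·0.0816)/(2π)) = 0.0811 → s = 38.0811
seg 4 [141.3°–174.4°] cycloidal, h=23: full span → s += 23 → s = 61.0000
seg 5 [174.4°–360°] uniform, h=-61: θ=343.5° here. β=169.1, B=185.6. -61·169.1/185.6 = -55.5770 → s = 5.4230

θ=120.8°: 32.9174
θ=144°: 38.0811
θ=343.5°: 5.4230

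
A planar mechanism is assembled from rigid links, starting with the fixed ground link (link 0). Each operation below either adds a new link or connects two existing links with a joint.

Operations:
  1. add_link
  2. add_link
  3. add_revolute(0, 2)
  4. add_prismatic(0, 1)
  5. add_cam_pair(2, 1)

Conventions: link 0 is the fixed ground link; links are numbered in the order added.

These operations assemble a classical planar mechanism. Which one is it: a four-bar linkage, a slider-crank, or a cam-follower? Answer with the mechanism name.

links: 3 (incl. ground); joints: 1 revolute, 1 prismatic, 1 higher (cam) pair, forming one closed loop
3 links, revolute + prismatic + higher pair in one loop → cam-follower

cam-follower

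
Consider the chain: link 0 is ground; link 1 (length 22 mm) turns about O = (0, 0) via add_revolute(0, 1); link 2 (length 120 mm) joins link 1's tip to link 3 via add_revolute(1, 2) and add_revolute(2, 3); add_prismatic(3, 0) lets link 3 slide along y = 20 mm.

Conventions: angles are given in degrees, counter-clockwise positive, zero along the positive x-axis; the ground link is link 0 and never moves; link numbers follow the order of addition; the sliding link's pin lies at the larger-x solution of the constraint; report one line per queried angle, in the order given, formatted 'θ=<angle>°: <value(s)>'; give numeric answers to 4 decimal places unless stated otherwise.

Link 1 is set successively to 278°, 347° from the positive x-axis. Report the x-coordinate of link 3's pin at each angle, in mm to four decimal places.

geometry: r = 22 mm, L = 120 mm, e = 20 mm
θ=278°: crank pin P = (r cos θ, r sin θ) = (3.061808, -21.785898)
θ=278°: h = r sin θ − e = -21.785898 − 20 = -41.785898
θ=278°: x = r cos θ + √(L² − h²) = 3.061808 + 112.489727 = 115.551536
θ=347°: crank pin P = (r cos θ, r sin θ) = (21.436141, -4.948923)
θ=347°: h = r sin θ − e = -4.948923 − 20 = -24.948923
θ=347°: x = r cos θ + √(L² − h²) = 21.436141 + 117.377814 = 138.813955

θ=278°: 115.5515
θ=347°: 138.8140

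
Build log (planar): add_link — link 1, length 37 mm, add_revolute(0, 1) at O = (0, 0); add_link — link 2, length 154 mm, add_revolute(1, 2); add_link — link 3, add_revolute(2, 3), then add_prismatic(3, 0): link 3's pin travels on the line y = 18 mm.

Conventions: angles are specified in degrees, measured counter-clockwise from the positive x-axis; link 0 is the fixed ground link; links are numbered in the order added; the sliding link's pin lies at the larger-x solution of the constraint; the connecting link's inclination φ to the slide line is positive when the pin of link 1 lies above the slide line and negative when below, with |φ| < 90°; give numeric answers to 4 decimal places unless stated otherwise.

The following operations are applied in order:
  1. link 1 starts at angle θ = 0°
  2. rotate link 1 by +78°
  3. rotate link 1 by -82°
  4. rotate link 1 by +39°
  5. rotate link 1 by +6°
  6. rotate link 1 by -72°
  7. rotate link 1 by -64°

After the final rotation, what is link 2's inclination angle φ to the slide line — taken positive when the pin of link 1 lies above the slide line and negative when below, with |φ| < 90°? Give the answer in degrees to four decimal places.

geometry: r = 37 mm, L = 154 mm, e = 18 mm; θ starts at 0°
rotate link 1 by +78°: θ ← 0° +78° = 78°
rotate link 1 by -82°: θ ← 78° -82° = -4°
rotate link 1 by +39°: θ ← -4° +39° = 35°
rotate link 1 by +6°: θ ← 35° +6° = 41°
rotate link 1 by -72°: θ ← 41° -72° = -31°
rotate link 1 by -64°: θ ← -31° -64° = -95°
h = r sin θ − e = -36.859204 − 18 = -54.859204
sin φ = h / L = -54.859204 / 154 = -0.35622860
φ = arcsin(-0.35622860) = -20.868761°

-20.8688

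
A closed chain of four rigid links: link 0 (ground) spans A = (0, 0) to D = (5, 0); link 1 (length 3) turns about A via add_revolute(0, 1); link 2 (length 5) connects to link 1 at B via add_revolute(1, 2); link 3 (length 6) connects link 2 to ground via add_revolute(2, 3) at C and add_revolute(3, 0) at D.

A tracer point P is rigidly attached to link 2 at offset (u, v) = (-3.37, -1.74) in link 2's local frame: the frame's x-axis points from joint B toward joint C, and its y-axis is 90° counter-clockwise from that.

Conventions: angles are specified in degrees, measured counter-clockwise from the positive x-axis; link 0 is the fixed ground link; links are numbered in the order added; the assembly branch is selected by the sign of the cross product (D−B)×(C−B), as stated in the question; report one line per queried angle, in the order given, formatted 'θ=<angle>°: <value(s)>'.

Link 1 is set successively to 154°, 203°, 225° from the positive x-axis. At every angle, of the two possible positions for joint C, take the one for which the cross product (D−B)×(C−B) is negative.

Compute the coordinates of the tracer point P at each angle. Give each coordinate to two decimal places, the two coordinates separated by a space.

A=(0,0), D=(5.00,0)
θ=154°: B = A + 3.00·(cos154°, sin154°) = (-2.6964, 1.3151)
θ=154°: |BD| = 7.8079
θ=154°: circle(B,5.00) ∩ circle(D,6.00): a=3.1996, h=3.8422
θ=154°:   candidates: C₊=(1.1046,4.5636) cross=30.000; C₋=(-0.1897,-3.0111) cross=-30.000
θ=154°:   branch - wants cross < 0 → take C=(-0.1897,-3.0111) (cross=-30.000)
θ=154°: ex = (C−B)/|BC| = (0.5013,-0.8653); ey = (0.8653,0.5013)
θ=154°: P = B + -3.37·ex + -1.74·ey = (-5.8914,3.3587)
θ=203°: B = A + 3.00·(cos203°, sin203°) = (-2.7615, -1.1722)
θ=203°: |BD| = 7.8495
θ=203°: circle(B,5.00) ∩ circle(D,6.00): a=3.2241, h=3.8217
θ=203°:   candidates: C₊=(-0.1443,3.0881) cross=29.998; C₋=(0.9971,-4.4696) cross=-29.998
θ=203°:   branch - wants cross < 0 → take C=(0.9971,-4.4696) (cross=-29.998)
θ=203°: ex = (C−B)/|BC| = (0.7517,-0.6595); ey = (0.6595,0.7517)
θ=203°: P = B + -3.37·ex + -1.74·ey = (-6.4423,-0.2578)
θ=225°: B = A + 3.00·(cos225°, sin225°) = (-2.1213, -2.1213)
θ=225°: |BD| = 7.4306
θ=225°: circle(B,5.00) ∩ circle(D,6.00): a=2.9751, h=4.0186
θ=225°:   candidates: C₊=(-0.4173,2.5793) cross=29.860; C₋=(1.8772,-5.1233) cross=-29.860
θ=225°:   branch - wants cross < 0 → take C=(1.8772,-5.1233) (cross=-29.860)
θ=225°: ex = (C−B)/|BC| = (0.7997,-0.6004); ey = (0.6004,0.7997)
θ=225°: P = B + -3.37·ex + -1.74·ey = (-5.8610,-1.4895)

θ=154°: -5.89 3.36
θ=203°: -6.44 -0.26
θ=225°: -5.86 -1.49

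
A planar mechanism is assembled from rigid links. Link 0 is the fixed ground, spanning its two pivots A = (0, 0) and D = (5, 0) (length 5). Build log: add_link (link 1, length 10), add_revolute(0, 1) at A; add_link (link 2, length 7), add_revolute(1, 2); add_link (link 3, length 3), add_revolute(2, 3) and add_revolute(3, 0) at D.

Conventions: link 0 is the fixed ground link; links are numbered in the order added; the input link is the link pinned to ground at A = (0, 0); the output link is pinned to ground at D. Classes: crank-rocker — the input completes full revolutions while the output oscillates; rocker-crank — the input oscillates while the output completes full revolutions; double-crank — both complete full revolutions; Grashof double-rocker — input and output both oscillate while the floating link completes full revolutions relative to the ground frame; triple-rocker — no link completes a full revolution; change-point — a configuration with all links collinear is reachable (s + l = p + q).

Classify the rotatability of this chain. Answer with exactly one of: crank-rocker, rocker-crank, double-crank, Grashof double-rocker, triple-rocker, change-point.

lengths: ground=5, input=10, coupler=7, output=3
sorted: s=3 (shortest), l=10 (longest), p+q=12
s + l = 13 vs p + q = 12
s + l > p + q → non-Grashof → no link fully rotates → triple-rocker

triple-rocker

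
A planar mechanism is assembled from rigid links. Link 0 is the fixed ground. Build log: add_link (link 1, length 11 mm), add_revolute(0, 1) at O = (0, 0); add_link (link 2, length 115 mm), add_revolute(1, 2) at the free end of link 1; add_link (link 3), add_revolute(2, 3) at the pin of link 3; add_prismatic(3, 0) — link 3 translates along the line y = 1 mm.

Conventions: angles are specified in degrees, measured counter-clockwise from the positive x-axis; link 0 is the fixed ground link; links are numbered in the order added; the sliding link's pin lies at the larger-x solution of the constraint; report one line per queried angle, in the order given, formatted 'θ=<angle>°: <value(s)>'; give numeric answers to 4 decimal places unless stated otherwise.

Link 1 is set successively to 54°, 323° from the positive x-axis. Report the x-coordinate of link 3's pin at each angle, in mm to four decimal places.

geometry: r = 11 mm, L = 115 mm, e = 1 mm
θ=54°: crank pin P = (r cos θ, r sin θ) = (6.465638, 8.899187)
θ=54°: h = r sin θ − e = 8.899187 − 1 = 7.899187
θ=54°: x = r cos θ + √(L² − h²) = 6.465638 + 114.728387 = 121.194025
θ=323°: crank pin P = (r cos θ, r sin θ) = (8.784991, -6.619965)
θ=323°: h = r sin θ − e = -6.619965 − 1 = -7.619965
θ=323°: x = r cos θ + √(L² − h²) = 8.784991 + 114.747271 = 123.532261

θ=54°: 121.1940
θ=323°: 123.5323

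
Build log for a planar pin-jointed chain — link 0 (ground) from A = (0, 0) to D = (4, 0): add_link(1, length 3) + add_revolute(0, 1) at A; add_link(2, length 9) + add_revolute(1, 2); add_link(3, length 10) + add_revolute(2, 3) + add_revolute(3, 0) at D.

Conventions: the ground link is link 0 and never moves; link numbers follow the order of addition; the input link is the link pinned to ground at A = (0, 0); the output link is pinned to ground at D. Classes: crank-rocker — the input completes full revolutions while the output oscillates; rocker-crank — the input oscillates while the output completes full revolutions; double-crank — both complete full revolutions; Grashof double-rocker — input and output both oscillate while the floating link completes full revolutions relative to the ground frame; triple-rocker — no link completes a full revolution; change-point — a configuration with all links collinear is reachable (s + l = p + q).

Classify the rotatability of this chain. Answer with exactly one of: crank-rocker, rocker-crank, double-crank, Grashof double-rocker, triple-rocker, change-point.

lengths: ground=4, input=3, coupler=9, output=10
sorted: s=3 (shortest), l=10 (longest), p+q=13
s + l = 13 vs p + q = 13
s + l = p + q → change-point (collinear configuration reachable)

change-point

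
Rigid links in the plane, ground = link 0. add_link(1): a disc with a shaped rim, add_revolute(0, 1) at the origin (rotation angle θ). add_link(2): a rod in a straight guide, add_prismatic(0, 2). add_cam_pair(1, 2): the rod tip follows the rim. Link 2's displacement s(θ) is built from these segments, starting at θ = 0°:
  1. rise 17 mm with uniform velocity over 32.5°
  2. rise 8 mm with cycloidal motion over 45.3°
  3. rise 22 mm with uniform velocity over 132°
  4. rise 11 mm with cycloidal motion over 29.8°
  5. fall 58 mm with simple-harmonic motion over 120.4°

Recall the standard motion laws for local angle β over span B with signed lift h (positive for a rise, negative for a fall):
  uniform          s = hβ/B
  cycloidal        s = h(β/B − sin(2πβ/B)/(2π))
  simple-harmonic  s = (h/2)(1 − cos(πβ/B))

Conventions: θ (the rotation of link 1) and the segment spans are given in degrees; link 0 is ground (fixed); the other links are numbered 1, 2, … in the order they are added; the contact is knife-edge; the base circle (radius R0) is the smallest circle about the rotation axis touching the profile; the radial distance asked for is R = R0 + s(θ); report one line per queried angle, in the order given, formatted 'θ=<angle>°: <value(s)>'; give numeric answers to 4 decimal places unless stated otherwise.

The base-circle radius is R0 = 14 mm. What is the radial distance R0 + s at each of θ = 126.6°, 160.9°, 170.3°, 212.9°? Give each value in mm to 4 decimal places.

segment 1 (0° to 32.5°, uniform, h = 17) is passed completely: s = 0.0000 + (17) = 17.0000
segment 2 (32.5° to 77.8°, cycloidal, h = 8) is passed completely: s = 17.0000 + (8) = 25.0000
θ = 126.6° falls in segment 3 (77.8° to 209.8°, uniform, h = 22): β = 126.6 − 77.8 = 48.8°, B = 132°; Δs = 22·48.8/132 = 8.1333; s = 25.0000 + 8.1333 = 33.1333
θ = 160.9° falls in segment 3 (77.8° to 209.8°, uniform, h = 22): β = 160.9 − 77.8 = 83.1°, B = 132°; Δs = 22·83.1/132 = 13.8500; s = 25.0000 + 13.8500 = 38.8500
θ = 170.3° falls in segment 3 (77.8° to 209.8°, uniform, h = 22): β = 170.3 − 77.8 = 92.5°, B = 132°; Δs = 22·92.5/132 = 15.4167; s = 25.0000 + 15.4167 = 40.4167
segment 3 (77.8° to 209.8°, uniform, h = 22) is passed completely: s = 25.0000 + (22) = 47.0000
θ = 212.9° falls in segment 4 (209.8° to 239.6°, cycloidal, h = 11): β = 212.9 − 209.8 = 3.1°, B = 29.8°; Δs = 11·(0.1040 − sin(2π·0.1040)/(2π)) = 0.0798; s = 47.0000 + 0.0798 = 47.0798
θ=126.6°: R = R0 + s = 14 + 33.1333 = 47.1333
θ=160.9°: R = R0 + s = 14 + 38.8500 = 52.8500
θ=170.3°: R = R0 + s = 14 + 40.4167 = 54.4167
θ=212.9°: R = R0 + s = 14 + 47.0798 = 61.0798

θ=126.6°: 47.1333
θ=160.9°: 52.8500
θ=170.3°: 54.4167
θ=212.9°: 61.0798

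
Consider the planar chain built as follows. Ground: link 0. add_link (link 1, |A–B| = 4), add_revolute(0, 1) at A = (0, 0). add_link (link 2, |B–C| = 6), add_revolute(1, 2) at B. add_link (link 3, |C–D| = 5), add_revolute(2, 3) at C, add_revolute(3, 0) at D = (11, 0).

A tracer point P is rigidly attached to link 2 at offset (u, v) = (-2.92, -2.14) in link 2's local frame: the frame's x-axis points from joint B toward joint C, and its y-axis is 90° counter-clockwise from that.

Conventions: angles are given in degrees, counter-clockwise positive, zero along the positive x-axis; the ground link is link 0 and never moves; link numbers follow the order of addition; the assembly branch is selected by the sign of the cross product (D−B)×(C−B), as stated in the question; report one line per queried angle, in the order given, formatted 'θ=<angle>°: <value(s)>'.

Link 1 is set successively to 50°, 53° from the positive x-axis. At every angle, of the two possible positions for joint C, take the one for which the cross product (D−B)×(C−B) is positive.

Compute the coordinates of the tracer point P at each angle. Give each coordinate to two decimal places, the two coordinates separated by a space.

A=(0,0), D=(11.00,0)
θ=50°: B = A + 4.00·(cos50°, sin50°) = (2.5712, 3.0642)
θ=50°: |BD| = 8.9685
θ=50°: circle(B,6.00) ∩ circle(D,5.00): a=5.0975, h=3.1647
θ=50°:   candidates: C₊=(8.4432,4.2968) cross=28.383; C₋=(6.2807,-1.6517) cross=-28.383
θ=50°:   branch + wants cross > 0 → take C=(8.4432,4.2968) (cross=28.383)
θ=50°: ex = (C−B)/|BC| = (0.9787,0.2054); ey = (-0.2054,0.9787)
θ=50°: P = B + -2.92·ex + -2.14·ey = (0.1531,0.3699)
θ=53°: B = A + 4.00·(cos53°, sin53°) = (2.4073, 3.1945)
θ=53°: |BD| = 9.1673
θ=53°: circle(B,6.00) ∩ circle(D,5.00): a=5.1836, h=3.0216
θ=53°:   candidates: C₊=(8.3189,4.2204) cross=27.700; C₋=(6.2130,-1.4440) cross=-27.700
θ=53°:   branch + wants cross > 0 → take C=(8.3189,4.2204) (cross=27.700)
θ=53°: ex = (C−B)/|BC| = (0.9853,0.1710); ey = (-0.1710,0.9853)
θ=53°: P = B + -2.92·ex + -2.14·ey = (-0.1039,0.5868)

θ=50°: 0.15 0.37
θ=53°: -0.10 0.59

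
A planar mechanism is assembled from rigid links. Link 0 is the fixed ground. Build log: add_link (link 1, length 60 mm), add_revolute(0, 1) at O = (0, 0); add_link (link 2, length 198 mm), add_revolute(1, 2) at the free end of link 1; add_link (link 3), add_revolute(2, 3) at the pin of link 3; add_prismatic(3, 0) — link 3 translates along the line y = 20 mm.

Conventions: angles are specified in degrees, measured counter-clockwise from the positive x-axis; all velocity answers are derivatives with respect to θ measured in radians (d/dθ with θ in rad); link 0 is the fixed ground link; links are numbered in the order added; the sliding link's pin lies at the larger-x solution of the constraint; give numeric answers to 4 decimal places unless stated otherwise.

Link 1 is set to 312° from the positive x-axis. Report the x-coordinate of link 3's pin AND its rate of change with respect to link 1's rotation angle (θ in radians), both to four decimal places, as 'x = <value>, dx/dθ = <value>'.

geometry: r = 60 mm, L = 198 mm, e = 20 mm
crank pin P = (r cos θ, r sin θ) = (40.147836, -44.588690)
h = r sin θ − e = -44.588690 − 20 = -64.588690
x = r cos θ + √(L² − h²) = 40.147836 + 187.169178 = 227.317014
dx/dθ = −r sin θ − h·r cos θ/√(L² − h²) (θ in radians; h = -64.588690) = 58.442980

x = 227.3170, dx/dθ = 58.4430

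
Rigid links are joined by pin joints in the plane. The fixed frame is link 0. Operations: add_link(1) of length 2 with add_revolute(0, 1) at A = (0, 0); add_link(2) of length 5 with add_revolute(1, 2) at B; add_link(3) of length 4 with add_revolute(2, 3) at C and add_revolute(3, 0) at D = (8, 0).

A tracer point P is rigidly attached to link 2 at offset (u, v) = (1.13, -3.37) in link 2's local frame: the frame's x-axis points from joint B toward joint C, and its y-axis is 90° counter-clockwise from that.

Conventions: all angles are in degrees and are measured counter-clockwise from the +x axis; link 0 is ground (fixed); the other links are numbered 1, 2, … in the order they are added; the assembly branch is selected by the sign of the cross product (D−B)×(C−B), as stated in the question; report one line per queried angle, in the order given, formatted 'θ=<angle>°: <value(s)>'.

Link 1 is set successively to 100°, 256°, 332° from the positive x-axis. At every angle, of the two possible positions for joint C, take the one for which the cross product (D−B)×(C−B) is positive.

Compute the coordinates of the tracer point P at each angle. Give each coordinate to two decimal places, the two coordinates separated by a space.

A=(0,0), D=(8.00,0)
θ=100°: B = A + 2.00·(cos100°, sin100°) = (-0.3473, 1.9696)
θ=100°: |BD| = 8.5765
θ=100°: circle(B,5.00) ∩ circle(D,4.00): a=4.8129, h=1.3548
θ=100°:   candidates: C₊=(4.6482,2.1829) cross=11.620; C₋=(4.0259,-0.4543) cross=-11.620
θ=100°:   branch + wants cross > 0 → take C=(4.6482,2.1829) (cross=11.620)
θ=100°: ex = (C−B)/|BC| = (0.9991,0.0427); ey = (-0.0427,0.9991)
θ=100°: P = B + 1.13·ex + -3.37·ey = (0.9254,-1.3491)
θ=256°: B = A + 2.00·(cos256°, sin256°) = (-0.4838, -1.9406)
θ=256°: |BD| = 8.7030
θ=256°: circle(B,5.00) ∩ circle(D,4.00): a=4.8685, h=1.1390
θ=256°:   candidates: C₊=(4.0082,0.2553) cross=9.912; C₋=(4.5161,-1.9653) cross=-9.912
θ=256°:   branch + wants cross > 0 → take C=(4.0082,0.2553) (cross=9.912)
θ=256°: ex = (C−B)/|BC| = (0.8984,0.4392); ey = (-0.4392,0.8984)
θ=256°: P = B + 1.13·ex + -3.37·ey = (2.0114,-4.4719)
θ=332°: B = A + 2.00·(cos332°, sin332°) = (1.7659, -0.9389)
θ=332°: |BD| = 6.3044
θ=332°: circle(B,5.00) ∩ circle(D,4.00): a=3.8660, h=3.1708
θ=332°:   candidates: C₊=(5.1165,2.7723) cross=19.990; C₋=(6.0610,-3.4986) cross=-19.990
θ=332°:   branch + wants cross > 0 → take C=(5.1165,2.7723) (cross=19.990)
θ=332°: ex = (C−B)/|BC| = (0.6701,0.7422); ey = (-0.7422,0.6701)
θ=332°: P = B + 1.13·ex + -3.37·ey = (5.0245,-2.3585)

θ=100°: 0.93 -1.35
θ=256°: 2.01 -4.47
θ=332°: 5.02 -2.36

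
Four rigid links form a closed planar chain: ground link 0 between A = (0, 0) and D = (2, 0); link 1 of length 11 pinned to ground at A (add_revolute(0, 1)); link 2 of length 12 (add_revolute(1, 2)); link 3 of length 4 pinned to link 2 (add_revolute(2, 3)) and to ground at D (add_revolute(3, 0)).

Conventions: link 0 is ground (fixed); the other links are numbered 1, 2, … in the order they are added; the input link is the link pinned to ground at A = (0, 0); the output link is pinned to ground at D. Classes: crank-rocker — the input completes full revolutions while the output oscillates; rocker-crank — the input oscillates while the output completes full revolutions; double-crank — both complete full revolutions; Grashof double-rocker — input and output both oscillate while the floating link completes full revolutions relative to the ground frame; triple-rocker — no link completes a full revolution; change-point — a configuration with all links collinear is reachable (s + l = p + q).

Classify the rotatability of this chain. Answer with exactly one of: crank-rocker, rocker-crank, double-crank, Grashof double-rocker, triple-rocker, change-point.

lengths: ground=2, input=11, coupler=12, output=4
sorted: s=2 (shortest), l=12 (longest), p+q=15
s + l = 14 vs p + q = 15
s + l < p + q (Grashof) with shortest = ground link → double-crank

double-crank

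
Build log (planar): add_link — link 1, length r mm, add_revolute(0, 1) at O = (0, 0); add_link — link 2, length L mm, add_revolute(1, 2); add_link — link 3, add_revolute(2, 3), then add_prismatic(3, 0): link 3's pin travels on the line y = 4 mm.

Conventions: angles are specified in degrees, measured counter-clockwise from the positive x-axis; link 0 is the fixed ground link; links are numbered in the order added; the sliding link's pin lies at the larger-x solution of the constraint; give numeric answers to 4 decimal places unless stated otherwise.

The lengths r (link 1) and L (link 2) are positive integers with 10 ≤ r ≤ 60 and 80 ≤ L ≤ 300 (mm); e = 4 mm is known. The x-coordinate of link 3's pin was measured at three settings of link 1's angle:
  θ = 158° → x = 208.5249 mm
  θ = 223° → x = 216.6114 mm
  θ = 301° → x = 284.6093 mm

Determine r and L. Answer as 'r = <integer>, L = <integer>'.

constraint per measurement: (x − r cos θ)² + (r sin θ − e)² = L²
subtracting the θ₁ and θ₂ equations cancels the r² and L² terms:
r = (x₁² − x₂²) / (2[(x₁cos θ₁ + e sin θ₁) − (x₂cos θ₂ + e sin θ₂)]) = 56.0005 → r = 56
L² = (x₁ − r cos θ₁)² + (r sin θ₁ − e)² = 68120.9933 → L = 261.0000 → L = 261
check at θ₃=301°: x = 284.6093 (printed 284.6093) ✓

r = 56, L = 261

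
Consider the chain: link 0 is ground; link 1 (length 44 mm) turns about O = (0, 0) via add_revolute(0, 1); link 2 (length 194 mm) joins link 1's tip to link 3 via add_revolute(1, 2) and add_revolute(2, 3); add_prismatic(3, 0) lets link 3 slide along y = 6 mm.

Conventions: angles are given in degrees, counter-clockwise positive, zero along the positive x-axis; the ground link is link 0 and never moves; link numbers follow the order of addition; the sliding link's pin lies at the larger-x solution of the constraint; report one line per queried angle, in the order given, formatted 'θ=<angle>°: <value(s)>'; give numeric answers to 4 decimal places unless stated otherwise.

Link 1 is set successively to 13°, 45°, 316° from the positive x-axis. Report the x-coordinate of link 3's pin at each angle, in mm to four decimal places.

geometry: r = 44 mm, L = 194 mm, e = 6 mm
θ=13°: crank pin P = (r cos θ, r sin θ) = (42.872283, 9.897846)
θ=13°: h = r sin θ − e = 9.897846 − 6 = 3.897846
θ=13°: x = r cos θ + √(L² − h²) = 42.872283 + 193.960838 = 236.833121
θ=45°: crank pin P = (r cos θ, r sin θ) = (31.112698, 31.112698)
θ=45°: h = r sin θ − e = 31.112698 − 6 = 25.112698
θ=45°: x = r cos θ + √(L² − h²) = 31.112698 + 192.367753 = 223.480451
θ=316°: crank pin P = (r cos θ, r sin θ) = (31.650951, -30.564968)
θ=316°: h = r sin θ − e = -30.564968 − 6 = -36.564968
θ=316°: x = r cos θ + √(L² − h²) = 31.650951 + 190.522973 = 222.173924

θ=13°: 236.8331
θ=45°: 223.4805
θ=316°: 222.1739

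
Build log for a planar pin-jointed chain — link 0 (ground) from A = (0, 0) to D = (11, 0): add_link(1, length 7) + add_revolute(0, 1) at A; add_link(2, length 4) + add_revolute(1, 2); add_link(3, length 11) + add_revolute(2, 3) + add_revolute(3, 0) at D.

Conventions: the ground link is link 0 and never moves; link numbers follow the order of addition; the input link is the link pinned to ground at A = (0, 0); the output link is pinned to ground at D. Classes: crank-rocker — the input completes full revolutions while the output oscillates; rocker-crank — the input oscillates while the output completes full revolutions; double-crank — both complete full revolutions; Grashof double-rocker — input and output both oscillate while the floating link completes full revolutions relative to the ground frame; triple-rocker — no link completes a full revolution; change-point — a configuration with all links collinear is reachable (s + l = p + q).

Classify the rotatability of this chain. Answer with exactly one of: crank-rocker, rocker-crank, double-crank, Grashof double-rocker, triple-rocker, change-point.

lengths: ground=11, input=7, coupler=4, output=11
sorted: s=4 (shortest), l=11 (longest), p+q=18
s + l = 15 vs p + q = 18
s + l < p + q (Grashof) with shortest = coupler link → Grashof double-rocker

Grashof double-rocker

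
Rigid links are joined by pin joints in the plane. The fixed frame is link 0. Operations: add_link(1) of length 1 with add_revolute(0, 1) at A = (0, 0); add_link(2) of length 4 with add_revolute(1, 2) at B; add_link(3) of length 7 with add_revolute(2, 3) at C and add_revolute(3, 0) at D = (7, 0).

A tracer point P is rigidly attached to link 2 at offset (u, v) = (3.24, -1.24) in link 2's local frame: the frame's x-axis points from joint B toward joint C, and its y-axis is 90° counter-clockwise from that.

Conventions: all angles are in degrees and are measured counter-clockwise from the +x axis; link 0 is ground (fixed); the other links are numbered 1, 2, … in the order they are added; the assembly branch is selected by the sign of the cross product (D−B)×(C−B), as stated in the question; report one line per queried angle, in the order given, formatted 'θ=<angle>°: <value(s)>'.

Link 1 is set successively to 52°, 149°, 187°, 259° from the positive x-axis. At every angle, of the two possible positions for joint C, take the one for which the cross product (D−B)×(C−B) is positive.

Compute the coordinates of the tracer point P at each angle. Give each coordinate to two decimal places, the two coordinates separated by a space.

A=(0,0), D=(7.00,0)
θ=52°: B = A + 1.00·(cos52°, sin52°) = (0.6157, 0.7880)
θ=52°: |BD| = 6.4328
θ=52°: circle(B,4.00) ∩ circle(D,7.00): a=0.6514, h=3.9466
θ=52°:   candidates: C₊=(1.7456,4.6251) cross=25.388; C₋=(0.7787,-3.2087) cross=-25.388
θ=52°:   branch + wants cross > 0 → take C=(1.7456,4.6251) (cross=25.388)
θ=52°: ex = (C−B)/|BC| = (0.2825,0.9593); ey = (-0.9593,0.2825)
θ=52°: P = B + 3.24·ex + -1.24·ey = (2.7204,3.5458)
θ=149°: B = A + 1.00·(cos149°, sin149°) = (-0.8572, 0.5150)
θ=149°: |BD| = 7.8740
θ=149°: circle(B,4.00) ∩ circle(D,7.00): a=1.8415, h=3.5509
θ=149°:   candidates: C₊=(1.2127,3.9379) cross=27.960; C₋=(0.7481,-3.1487) cross=-27.960
θ=149°:   branch + wants cross > 0 → take C=(1.2127,3.9379) (cross=27.960)
θ=149°: ex = (C−B)/|BC| = (0.5175,0.8557); ey = (-0.8557,0.5175)
θ=149°: P = B + 3.24·ex + -1.24·ey = (1.8805,2.6459)
θ=187°: B = A + 1.00·(cos187°, sin187°) = (-0.9925, -0.1219)
θ=187°: |BD| = 7.9935
θ=187°: circle(B,4.00) ∩ circle(D,7.00): a=1.9326, h=3.5022
θ=187°:   candidates: C₊=(0.8864,3.4094) cross=27.995; C₋=(0.9932,-3.5942) cross=-27.995
θ=187°:   branch + wants cross > 0 → take C=(0.8864,3.4094) (cross=27.995)
θ=187°: ex = (C−B)/|BC| = (0.4697,0.8828); ey = (-0.8828,0.4697)
θ=187°: P = B + 3.24·ex + -1.24·ey = (1.6241,2.1560)
θ=259°: B = A + 1.00·(cos259°, sin259°) = (-0.1908, -0.9816)
θ=259°: |BD| = 7.2575
θ=259°: circle(B,4.00) ∩ circle(D,7.00): a=1.3552, h=3.7634
θ=259°:   candidates: C₊=(0.6429,2.9305) cross=27.313; C₋=(1.6610,-4.5272) cross=-27.313
θ=259°:   branch + wants cross > 0 → take C=(0.6429,2.9305) (cross=27.313)
θ=259°: ex = (C−B)/|BC| = (0.2084,0.9780); ey = (-0.9780,0.2084)
θ=259°: P = B + 3.24·ex + -1.24·ey = (1.6973,1.9287)

θ=52°: 2.72 3.55
θ=149°: 1.88 2.65
θ=187°: 1.62 2.16
θ=259°: 1.70 1.93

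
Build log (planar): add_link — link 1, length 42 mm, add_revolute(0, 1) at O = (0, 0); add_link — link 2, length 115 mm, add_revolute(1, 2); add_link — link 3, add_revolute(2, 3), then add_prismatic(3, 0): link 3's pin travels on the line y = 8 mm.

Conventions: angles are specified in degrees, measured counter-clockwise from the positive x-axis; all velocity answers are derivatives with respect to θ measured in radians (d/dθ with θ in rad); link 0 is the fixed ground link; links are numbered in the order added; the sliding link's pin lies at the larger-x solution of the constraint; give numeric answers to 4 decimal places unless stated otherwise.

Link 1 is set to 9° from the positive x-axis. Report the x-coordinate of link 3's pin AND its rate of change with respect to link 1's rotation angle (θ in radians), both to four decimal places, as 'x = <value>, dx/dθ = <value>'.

geometry: r = 42 mm, L = 115 mm, e = 8 mm
crank pin P = (r cos θ, r sin θ) = (41.482910, 6.570248)
h = r sin θ − e = 6.570248 − 8 = -1.429752
x = r cos θ + √(L² − h²) = 41.482910 + 114.991112 = 156.474022
dx/dθ = −r sin θ − h·r cos θ/√(L² − h²) (θ in radians; h = -1.429752) = -6.054466

x = 156.4740, dx/dθ = -6.0545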